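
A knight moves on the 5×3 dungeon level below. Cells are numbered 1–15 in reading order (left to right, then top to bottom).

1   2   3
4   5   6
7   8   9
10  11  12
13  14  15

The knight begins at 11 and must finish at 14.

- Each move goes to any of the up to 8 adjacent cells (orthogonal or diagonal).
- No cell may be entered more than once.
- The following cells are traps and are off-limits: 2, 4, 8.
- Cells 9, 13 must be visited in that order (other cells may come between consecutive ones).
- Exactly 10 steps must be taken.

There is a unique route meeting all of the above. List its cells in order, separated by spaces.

The waypoints must appear in the order 9, 13, with no cell reused.
Route from 11: down-right to 15, 4× up (reaching 3), 2× down-left (reaching 7), 2× down (reaching 13), right to 14 — 10 moves in all.
Check: order respected (9 at step 3, 13 at step 9); 10 moves as required.

11 15 12 9 6 3 5 7 10 13 14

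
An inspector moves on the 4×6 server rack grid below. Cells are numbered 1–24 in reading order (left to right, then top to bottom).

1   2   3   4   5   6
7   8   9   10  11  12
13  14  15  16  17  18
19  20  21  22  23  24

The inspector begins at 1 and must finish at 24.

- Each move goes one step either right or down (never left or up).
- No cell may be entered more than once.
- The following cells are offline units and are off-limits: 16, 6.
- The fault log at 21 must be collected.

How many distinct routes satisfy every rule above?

A right/down-only route from 1 to 24 makes exactly 3 down-moves and 5 right-moves in some order.
With no other constraints that would be C(8,3) = 56 routes.
Split at 21 and multiply the segment counts (each segment already excludes blocked cells): 1→21: 10; 21→24: 1; product = 10.
That gives 10 routes.

10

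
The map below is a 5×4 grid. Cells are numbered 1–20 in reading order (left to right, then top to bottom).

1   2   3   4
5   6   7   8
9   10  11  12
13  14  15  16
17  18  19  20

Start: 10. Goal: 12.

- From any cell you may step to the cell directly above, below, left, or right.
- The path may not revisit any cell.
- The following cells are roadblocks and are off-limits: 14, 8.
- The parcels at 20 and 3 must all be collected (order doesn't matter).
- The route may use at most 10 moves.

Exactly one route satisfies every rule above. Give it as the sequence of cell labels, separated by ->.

The budget equals the shortest possible length, so every move has to be on a shortest route through the required cells.
Route from 10: 2× up (reaching 2), right to 3, 4× down (reaching 19), right to 20, 2× up (reaching 12) — 10 moves in all.
Check: all required cells visited; 10 ≤ 10 moves.

10 -> 6 -> 2 -> 3 -> 7 -> 11 -> 15 -> 19 -> 20 -> 16 -> 12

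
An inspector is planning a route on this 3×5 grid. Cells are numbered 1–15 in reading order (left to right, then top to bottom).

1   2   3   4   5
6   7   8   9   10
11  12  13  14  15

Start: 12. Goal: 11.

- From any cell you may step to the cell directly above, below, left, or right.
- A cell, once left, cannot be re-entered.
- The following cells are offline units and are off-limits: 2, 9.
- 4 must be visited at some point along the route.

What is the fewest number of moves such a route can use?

11

Any route passes through 4 somewhere between 12 and 11. Summing Manhattan distances along the two legs (12 → 4 → 11) gives a lower bound of 4 + 5 = 9 moves.
The shortest route satisfying every rule uses 11 moves: 12 → 13 → 14 → 15 → 10 → 5 → 4 → 3 → 8 → 7 → 6 → 11.
The no-revisit rule (legs can't share cells) pushes the minimum above the 9-move bound; an exhaustive check rules out every length from 9 to 10, leaving 11 as the minimum.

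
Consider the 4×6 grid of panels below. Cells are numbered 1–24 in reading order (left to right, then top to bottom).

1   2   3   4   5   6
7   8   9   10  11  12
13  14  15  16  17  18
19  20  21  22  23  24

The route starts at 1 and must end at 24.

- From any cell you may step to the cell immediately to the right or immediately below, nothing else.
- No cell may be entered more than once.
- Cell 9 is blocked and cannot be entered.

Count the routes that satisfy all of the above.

26

A right/down-only route from 1 to 24 makes exactly 3 down-moves and 5 right-moves in some order.
With no other constraints that would be C(8,3) = 56 routes.
Subtract routes through each blocked cell (inclusion–exclusion for overlaps): − through 9: 30 → 26.
That gives 26 routes.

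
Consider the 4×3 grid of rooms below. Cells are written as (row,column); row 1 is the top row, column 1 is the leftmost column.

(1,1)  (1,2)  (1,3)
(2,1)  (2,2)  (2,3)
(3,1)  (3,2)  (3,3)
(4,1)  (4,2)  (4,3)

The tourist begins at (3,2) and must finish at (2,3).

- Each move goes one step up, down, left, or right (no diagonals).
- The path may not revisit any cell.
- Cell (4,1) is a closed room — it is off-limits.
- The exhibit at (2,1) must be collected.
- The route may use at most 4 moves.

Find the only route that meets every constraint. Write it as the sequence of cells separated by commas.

(3,2), (3,1), (2,1), (2,2), (2,3)

The 4-move cap with required stops at (2,1) leaves no slack for detours.
Route from (3,2): left 1 to (3,1), up 1 to (2,1), right 2 to (2,3) — 4 moves in all.
Check: all required cells visited; 4 ≤ 4 moves.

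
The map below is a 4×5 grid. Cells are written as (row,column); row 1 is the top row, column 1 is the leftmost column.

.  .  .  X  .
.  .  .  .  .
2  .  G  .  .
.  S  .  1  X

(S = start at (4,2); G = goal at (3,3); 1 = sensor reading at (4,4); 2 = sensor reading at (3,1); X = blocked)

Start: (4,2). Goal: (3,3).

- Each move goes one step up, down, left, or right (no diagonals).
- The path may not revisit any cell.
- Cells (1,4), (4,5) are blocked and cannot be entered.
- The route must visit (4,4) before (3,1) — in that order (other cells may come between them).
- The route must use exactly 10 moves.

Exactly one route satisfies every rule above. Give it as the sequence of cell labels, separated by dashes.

The waypoints must appear in the order (4,4), (3,1), with no cell reused.
Route from (4,2): 2× right (reaching (4,4)), 2× up (reaching (2,4)), 3× left (reaching (2,1)), down to (3,1), 2× right (reaching (3,3)) — 10 moves in all.
Check: order respected (1 at step 2, 2 at step 8); 10 moves as required.

(4,2) - (4,3) - (4,4) - (3,4) - (2,4) - (2,3) - (2,2) - (2,1) - (3,1) - (3,2) - (3,3)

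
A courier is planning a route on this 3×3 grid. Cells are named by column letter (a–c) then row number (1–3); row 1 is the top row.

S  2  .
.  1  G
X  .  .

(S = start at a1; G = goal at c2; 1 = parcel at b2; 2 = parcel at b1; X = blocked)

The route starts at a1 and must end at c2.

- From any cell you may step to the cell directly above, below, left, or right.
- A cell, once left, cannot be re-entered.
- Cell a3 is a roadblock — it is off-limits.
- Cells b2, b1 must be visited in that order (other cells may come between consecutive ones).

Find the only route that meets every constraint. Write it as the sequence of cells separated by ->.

The waypoints must appear in the order b2, b1, with no cell reused.
Route from a1: down 1 to a2, right 1 to b2, up 1 to b1, right 1 to c1, down 1 to c2 — 5 moves in all.
Check: order respected (1 at step 2, 2 at step 3).

a1 -> a2 -> b2 -> b1 -> c1 -> c2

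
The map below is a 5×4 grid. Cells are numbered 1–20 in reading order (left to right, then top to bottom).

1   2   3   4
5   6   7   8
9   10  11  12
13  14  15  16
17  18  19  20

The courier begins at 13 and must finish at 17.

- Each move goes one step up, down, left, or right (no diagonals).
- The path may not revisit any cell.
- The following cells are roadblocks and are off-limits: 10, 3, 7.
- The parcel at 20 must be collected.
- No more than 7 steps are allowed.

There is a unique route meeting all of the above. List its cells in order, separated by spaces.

The 7-move cap with required stops at 20 leaves no slack for detours.
Route from 13: 3× right (reaching 16), down to 20, 3× left (reaching 17) — 7 moves in all.
Check: all required cells visited; 7 ≤ 7 moves.

13 14 15 16 20 19 18 17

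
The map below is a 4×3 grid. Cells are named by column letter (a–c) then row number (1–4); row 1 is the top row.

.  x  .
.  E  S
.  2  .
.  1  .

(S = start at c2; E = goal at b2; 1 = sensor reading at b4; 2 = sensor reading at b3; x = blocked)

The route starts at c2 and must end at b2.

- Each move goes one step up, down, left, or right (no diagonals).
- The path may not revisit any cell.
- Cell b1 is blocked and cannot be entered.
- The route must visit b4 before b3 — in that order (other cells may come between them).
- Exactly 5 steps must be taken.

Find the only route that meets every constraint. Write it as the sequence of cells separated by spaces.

c2 c3 c4 b4 b3 b2

The waypoints must appear in the order b4, b3, with no cell reused.
Route from c2: 2× down (reaching c4), left to b4, 2× up (reaching b2) — 5 moves in all.
Check: order respected (1 at step 3, 2 at step 4); 5 moves as required.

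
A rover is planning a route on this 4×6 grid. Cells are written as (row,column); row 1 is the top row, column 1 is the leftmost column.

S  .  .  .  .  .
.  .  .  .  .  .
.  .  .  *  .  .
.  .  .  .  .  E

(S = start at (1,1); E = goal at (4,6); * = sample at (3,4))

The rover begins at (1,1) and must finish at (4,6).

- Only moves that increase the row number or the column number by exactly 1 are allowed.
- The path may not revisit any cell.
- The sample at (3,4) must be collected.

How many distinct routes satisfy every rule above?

30

A right/down-only route from (1,1) to (4,6) makes exactly 3 down-moves and 5 right-moves in some order.
With no other constraints that would be C(8,3) = 56 routes.
Split at (3,4) and multiply the segment counts: (1,1)→(3,4): 10; (3,4)→(4,6): 3; product = 30.
That gives 30 routes.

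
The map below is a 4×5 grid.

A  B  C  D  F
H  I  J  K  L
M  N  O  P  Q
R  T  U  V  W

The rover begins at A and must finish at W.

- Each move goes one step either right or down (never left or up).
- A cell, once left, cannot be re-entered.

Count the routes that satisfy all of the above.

35

A right/down-only route from A to W makes exactly 3 down-moves and 4 right-moves in some order.
With no other constraints that would be C(7,3) = 35 routes.
That gives 35 routes.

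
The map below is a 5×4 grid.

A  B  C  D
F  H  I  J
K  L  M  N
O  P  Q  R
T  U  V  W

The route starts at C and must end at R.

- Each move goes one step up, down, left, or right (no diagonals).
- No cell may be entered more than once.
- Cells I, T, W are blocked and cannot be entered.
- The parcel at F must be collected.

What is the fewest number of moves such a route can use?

8

Any route passes through F somewhere between C and R. Summing Manhattan distances along the two legs (C → F → R) gives a lower bound of 3 + 5 = 8 moves.
A route of 8 moves achieves this: C → B → H → F → K → O → P → Q → R.
Since 8 matches the lower bound, it is optimal.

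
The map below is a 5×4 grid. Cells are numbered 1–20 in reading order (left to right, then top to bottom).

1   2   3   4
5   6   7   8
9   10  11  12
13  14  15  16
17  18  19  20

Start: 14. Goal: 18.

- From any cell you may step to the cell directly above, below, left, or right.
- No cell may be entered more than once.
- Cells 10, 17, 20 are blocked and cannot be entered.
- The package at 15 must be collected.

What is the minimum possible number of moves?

3

Any route passes through 15 somewhere between 14 and 18. Summing Manhattan distances along the two legs (14 → 15 → 18) gives a lower bound of 1 + 2 = 3 moves.
A route of 3 moves achieves this: 14 → 15 → 19 → 18.
Since 3 matches the lower bound, it is optimal.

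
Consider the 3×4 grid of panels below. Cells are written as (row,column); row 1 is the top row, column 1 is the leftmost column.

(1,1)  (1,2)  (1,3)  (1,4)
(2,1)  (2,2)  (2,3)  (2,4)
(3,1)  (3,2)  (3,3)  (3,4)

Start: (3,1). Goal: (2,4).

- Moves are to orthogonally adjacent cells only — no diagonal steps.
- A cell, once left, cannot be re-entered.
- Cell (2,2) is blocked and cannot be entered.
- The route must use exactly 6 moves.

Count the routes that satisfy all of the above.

Need simple routes of exactly 6 moves from (3,1) to (2,4) (Manhattan distance 4, so 1 moves are spent on a detour and 1 undoing it).
Enumerating: (3,1) (2,1) (1,1) (1,2) (1,3) (2,3) (2,4) | (3,1) (2,1) (1,1) (1,2) (1,3) (1,4) (2,4) | (3,1) (3,2) (3,3) (2,3) (1,3) (1,4) (2,4).
That gives 3 routes.

3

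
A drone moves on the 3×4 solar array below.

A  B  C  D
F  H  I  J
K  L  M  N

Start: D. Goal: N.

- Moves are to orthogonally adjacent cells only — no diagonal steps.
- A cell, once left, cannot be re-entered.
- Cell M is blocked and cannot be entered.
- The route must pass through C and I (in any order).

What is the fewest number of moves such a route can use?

Any route passes through C and I in some order between D and N. Summing Manhattan distances along each leg and taking the cheapest ordering (D → C → I → N) gives a lower bound of 1 + 1 + 2 = 4 moves.
A route of 4 moves achieves this: D → C → I → J → N.
Since 4 matches the lower bound, it is optimal.

4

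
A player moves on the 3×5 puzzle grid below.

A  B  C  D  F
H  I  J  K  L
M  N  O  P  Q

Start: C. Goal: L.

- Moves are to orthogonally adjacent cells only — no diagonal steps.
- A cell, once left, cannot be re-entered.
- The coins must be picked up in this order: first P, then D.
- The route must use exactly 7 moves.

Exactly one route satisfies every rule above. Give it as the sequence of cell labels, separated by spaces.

C J O P K D F L

The waypoints must appear in the order P, D, with no cell reused.
Route from C: down 2 to O, right 1 to P, up 2 to D, right 1 to F, down 1 to L — 7 moves in all.
Check: order respected (P at step 3, D at step 5); 7 moves as required.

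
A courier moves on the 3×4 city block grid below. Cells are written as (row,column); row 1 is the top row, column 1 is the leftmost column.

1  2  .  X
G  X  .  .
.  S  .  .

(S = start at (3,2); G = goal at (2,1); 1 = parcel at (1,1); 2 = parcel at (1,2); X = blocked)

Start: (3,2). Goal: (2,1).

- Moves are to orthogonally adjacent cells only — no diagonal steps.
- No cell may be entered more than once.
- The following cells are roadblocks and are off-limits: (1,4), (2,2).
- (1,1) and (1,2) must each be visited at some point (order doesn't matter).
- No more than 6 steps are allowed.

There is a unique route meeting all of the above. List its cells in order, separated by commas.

The 6-move cap with required stops at (1,1), (1,2) leaves no slack for detours.
Route from (3,2): right 1 to (3,3), up 2 to (1,3), left 2 to (1,1), down 1 to (2,1) — 6 moves in all.
Check: all required cells visited; 6 ≤ 6 moves.

(3,2), (3,3), (2,3), (1,3), (1,2), (1,1), (2,1)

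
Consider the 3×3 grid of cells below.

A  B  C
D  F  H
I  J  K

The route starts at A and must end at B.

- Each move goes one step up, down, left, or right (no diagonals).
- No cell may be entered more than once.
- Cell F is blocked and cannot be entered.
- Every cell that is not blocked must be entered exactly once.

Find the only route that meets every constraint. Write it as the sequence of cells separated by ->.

A -> D -> I -> J -> K -> H -> C -> B

Need to visit all 8 open cells exactly once, starting at A and ending at B.
Cell J has only two open neighbours (I and K), so the path must pass straight through it: one of those is the cell it's entered from and the other is where it exits.
Route from A: down 2 to I, right 2 to K, up 2 to C, left 1 to B — 7 moves in all.
Check: all 8 open cells covered.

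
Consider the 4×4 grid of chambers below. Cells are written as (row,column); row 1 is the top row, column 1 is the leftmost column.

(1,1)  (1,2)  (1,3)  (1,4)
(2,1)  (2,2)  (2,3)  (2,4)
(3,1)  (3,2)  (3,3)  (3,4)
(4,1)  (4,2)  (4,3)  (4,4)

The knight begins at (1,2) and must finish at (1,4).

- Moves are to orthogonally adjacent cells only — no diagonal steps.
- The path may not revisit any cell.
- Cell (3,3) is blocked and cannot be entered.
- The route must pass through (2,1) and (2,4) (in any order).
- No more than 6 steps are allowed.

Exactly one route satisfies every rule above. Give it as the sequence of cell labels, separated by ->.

(1,2) -> (1,1) -> (2,1) -> (2,2) -> (2,3) -> (2,4) -> (1,4)

The budget equals the shortest possible length, so every move has to be on a shortest route through the required cells.
Route from (1,2): left 1 to (1,1), down 1 to (2,1), right 3 to (2,4), up 1 to (1,4) — 6 moves in all.
Check: all required cells visited; 6 ≤ 6 moves.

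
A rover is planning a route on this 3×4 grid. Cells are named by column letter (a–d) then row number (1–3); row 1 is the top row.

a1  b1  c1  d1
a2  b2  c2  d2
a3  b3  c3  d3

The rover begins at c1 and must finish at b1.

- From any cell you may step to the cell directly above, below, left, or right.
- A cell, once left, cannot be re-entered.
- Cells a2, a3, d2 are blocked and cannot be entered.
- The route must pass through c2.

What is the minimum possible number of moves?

3

Any route passes through c2 somewhere between c1 and b1. Summing Manhattan distances along the two legs (c1 → c2 → b1) gives a lower bound of 1 + 2 = 3 moves.
A route of 3 moves achieves this: c1 → c2 → b2 → b1.
Since 3 matches the lower bound, it is optimal.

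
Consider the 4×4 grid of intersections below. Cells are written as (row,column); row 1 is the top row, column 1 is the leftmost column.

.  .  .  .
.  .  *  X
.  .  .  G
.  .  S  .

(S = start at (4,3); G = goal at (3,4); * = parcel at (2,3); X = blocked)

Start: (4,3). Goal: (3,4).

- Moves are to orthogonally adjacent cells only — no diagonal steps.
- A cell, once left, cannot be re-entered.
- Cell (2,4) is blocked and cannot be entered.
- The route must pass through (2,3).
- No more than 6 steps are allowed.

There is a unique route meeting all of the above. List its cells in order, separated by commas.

Any route must reach (2,3) and still end at (3,4) within 6 moves, so the order of the required stops is forced.
Route from (4,3): left to (4,2), 2× up (reaching (2,2)), right to (2,3), down to (3,3), right to (3,4) — 6 moves in all.
Check: all required cells visited; 6 ≤ 6 moves.

(4,3), (4,2), (3,2), (2,2), (2,3), (3,3), (3,4)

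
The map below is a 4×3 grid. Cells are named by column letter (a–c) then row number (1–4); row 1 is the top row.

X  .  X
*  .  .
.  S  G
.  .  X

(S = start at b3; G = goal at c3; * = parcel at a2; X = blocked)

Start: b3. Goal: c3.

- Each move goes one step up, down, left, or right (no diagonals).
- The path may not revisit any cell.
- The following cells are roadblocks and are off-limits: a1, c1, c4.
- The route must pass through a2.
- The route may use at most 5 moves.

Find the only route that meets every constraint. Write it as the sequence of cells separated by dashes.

The 5-move cap with required stops at a2 leaves no slack for detours.
Route from b3: left to a3, up to a2, 2× right (reaching c2), down to c3 — 5 moves in all.
Check: all required cells visited; 5 ≤ 5 moves.

b3 - a3 - a2 - b2 - c2 - c3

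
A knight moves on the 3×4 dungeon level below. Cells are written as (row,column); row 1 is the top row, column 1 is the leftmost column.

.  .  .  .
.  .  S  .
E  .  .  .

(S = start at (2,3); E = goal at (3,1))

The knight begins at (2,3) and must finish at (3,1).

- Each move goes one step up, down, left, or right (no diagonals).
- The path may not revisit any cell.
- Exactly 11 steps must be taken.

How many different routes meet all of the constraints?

4

Need simple routes of exactly 11 moves from (2,3) to (3,1) (Manhattan distance 3, so 4 moves are spent on a detour and 4 undoing it).
Enumerating: (2,3) (1,3) (1,4) (2,4) (3,4) (3,3) (3,2) (2,2) (1,2) (1,1) (2,1) (3,1) | (2,3) (3,3) (3,4) (2,4) (1,4) (1,3) (1,2) (1,1) (2,1) (2,2) (3,2) (3,1) | (2,3) (2,2) (3,2) (3,3) (3,4) (2,4) (1,4) (1,3) (1,2) (1,1) (2,1) (3,1) | (2,3) (2,2) (2,1) (1,1) (1,2) (1,3) (1,4) (2,4) (3,4) (3,3) (3,2) (3,1).
That gives 4 routes.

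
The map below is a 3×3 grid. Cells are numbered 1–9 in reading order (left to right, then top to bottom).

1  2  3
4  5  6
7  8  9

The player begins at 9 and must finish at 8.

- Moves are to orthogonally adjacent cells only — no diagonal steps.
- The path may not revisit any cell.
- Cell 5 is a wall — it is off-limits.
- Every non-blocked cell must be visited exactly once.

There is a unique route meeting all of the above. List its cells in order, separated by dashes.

Need to visit all 8 open cells exactly once, starting at 9 and ending at 8.
Route from 9: 2× up (reaching 3), 2× left (reaching 1), 2× down (reaching 7), right to 8 — 7 moves in all.
Check: all 8 open cells covered.

9 - 6 - 3 - 2 - 1 - 4 - 7 - 8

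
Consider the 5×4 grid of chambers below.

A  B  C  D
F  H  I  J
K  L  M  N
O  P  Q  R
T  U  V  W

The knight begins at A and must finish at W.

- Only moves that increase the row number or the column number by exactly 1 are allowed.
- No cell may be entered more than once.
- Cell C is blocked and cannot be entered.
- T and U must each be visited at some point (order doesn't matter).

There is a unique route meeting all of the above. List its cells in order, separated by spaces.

Moves only go right or down, so the column and row indices never decrease.
Route from A: down 4 to T, right 3 to W — 7 moves in all.
Check: all required cells visited.

A F K O T U V W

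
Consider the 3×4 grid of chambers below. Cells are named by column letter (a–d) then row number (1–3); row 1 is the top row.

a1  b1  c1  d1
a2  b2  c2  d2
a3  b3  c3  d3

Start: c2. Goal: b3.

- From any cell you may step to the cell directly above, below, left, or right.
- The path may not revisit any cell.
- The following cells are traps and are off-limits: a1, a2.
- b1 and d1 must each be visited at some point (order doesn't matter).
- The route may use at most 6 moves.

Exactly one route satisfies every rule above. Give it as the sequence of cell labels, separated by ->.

Any route must reach b1 and d1 and still end at b3 within 6 moves, so the order of the required stops is forced.
Route from c2: right 1 to d2, up 1 to d1, left 2 to b1, down 2 to b3 — 6 moves in all.
Check: all required cells visited; 6 ≤ 6 moves.

c2 -> d2 -> d1 -> c1 -> b1 -> b2 -> b3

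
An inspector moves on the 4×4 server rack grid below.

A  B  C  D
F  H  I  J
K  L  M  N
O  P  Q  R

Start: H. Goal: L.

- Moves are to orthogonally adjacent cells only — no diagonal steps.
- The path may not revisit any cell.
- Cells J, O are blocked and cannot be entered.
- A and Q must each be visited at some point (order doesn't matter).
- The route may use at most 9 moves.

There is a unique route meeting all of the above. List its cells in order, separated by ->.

H -> F -> A -> B -> C -> I -> M -> Q -> P -> L

The 9-move cap with required stops at A, Q leaves no slack for detours.
Route from H: left to F, up to A, 2× right (reaching C), 3× down (reaching Q), left to P, up to L — 9 moves in all.
Check: all required cells visited; 9 ≤ 9 moves.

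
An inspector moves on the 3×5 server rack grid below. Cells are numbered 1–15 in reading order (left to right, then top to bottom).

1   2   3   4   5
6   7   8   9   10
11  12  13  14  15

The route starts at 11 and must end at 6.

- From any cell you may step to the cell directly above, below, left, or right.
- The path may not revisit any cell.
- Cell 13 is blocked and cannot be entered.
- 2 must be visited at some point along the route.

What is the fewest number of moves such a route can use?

Any route passes through 2 somewhere between 11 and 6. Summing Manhattan distances along the two legs (11 → 2 → 6) gives a lower bound of 3 + 2 = 5 moves.
A route of 5 moves achieves this: 11 → 12 → 7 → 2 → 1 → 6.
Since 5 matches the lower bound, it is optimal.

5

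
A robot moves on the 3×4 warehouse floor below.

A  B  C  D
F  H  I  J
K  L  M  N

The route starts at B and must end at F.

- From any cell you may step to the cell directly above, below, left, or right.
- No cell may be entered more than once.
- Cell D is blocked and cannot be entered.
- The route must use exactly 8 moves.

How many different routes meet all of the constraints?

Need simple routes of exactly 8 moves from B to F (Manhattan distance 2, so 3 moves are spent on a detour and 3 undoing it).
Enumerating: B H I J N M L K F | B C I J N M L H F | B C I J N M L K F.
That gives 3 routes.

3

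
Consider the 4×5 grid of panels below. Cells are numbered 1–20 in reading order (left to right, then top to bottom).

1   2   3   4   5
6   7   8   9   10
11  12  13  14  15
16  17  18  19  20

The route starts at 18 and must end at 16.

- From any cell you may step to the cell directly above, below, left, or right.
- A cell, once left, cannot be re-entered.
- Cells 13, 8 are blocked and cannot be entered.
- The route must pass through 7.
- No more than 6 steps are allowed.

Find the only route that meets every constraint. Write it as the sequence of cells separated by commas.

The budget equals the shortest possible length, so every move has to be on a shortest route through the required cells.
Route from 18: left to 17, 2× up (reaching 7), left to 6, 2× down (reaching 16) — 6 moves in all.
Check: all required cells visited; 6 ≤ 6 moves.

18, 17, 12, 7, 6, 11, 16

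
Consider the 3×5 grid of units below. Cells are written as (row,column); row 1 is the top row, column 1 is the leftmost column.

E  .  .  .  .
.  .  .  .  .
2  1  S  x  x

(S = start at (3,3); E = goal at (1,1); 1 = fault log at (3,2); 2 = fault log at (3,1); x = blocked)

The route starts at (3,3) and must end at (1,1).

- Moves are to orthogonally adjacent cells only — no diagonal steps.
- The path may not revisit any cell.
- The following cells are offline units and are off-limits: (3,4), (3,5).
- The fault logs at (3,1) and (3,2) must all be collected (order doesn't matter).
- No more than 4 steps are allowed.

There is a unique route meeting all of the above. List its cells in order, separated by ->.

Any route must reach (3,1) and (3,2) and still end at (1,1) within 4 moves, so the order of the required stops is forced.
Route from (3,3): 2× left (reaching (3,1)), 2× up (reaching (1,1)) — 4 moves in all.
Check: all required cells visited; 4 ≤ 4 moves.

(3,3) -> (3,2) -> (3,1) -> (2,1) -> (1,1)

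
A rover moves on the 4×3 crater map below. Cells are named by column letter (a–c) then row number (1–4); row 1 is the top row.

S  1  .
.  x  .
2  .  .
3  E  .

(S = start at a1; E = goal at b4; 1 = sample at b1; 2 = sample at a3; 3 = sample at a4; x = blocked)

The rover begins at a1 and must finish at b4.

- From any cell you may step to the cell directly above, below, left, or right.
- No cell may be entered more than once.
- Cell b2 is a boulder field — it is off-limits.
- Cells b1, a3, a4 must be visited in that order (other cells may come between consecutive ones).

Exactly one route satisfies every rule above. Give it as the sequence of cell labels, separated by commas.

The waypoints must appear in the order b1, a3, a4, with no cell reused.
Route from a1: 2× right (reaching c1), 2× down (reaching c3), 2× left (reaching a3), down to a4, right to b4 — 8 moves in all.
Check: order respected (1 at step 1, 2 at step 6, 3 at step 7).

a1, b1, c1, c2, c3, b3, a3, a4, b4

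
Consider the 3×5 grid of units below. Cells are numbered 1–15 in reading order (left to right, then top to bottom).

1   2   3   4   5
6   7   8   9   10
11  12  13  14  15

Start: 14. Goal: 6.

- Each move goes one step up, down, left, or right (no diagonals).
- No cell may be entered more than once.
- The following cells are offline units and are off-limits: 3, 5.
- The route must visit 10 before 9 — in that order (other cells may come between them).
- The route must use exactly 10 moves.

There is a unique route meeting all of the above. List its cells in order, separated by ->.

14 -> 15 -> 10 -> 9 -> 8 -> 13 -> 12 -> 7 -> 2 -> 1 -> 6

The waypoints must appear in the order 10, 9, with no cell reused.
Route from 14: right to 15, up to 10, 2× left (reaching 8), down to 13, left to 12, 2× up (reaching 2), left to 1, down to 6 — 10 moves in all.
Check: order respected (10 at step 2, 9 at step 3); 10 moves as required.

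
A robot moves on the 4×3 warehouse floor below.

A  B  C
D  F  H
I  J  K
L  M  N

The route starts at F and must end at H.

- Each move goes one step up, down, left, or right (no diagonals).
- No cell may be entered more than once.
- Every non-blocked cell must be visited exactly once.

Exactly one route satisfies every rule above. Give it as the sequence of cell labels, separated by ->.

Need to visit all 12 open cells exactly once, starting at F and ending at H.
Route from F: down 1 to J, right 1 to K, down 1 to N, left 2 to L, up 3 to A, right 2 to C, down 1 to H — 11 moves in all.
Check: all 12 open cells covered.

F -> J -> K -> N -> M -> L -> I -> D -> A -> B -> C -> H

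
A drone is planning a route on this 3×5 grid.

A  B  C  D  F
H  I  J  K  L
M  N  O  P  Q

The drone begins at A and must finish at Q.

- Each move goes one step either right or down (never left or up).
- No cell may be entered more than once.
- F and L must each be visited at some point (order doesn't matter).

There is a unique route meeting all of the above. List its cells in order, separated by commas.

A, B, C, D, F, L, Q

Moves only go right or down, so the column and row indices never decrease.
Route from A: 4× right (reaching F), 2× down (reaching Q) — 6 moves in all.
Check: all required cells visited.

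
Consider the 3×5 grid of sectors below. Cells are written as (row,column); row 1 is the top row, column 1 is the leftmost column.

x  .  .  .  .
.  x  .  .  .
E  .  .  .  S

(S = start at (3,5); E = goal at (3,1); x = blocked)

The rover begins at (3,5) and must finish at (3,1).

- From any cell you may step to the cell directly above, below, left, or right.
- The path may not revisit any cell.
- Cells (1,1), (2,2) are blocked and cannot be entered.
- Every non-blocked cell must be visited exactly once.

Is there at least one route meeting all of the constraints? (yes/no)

no

Cell (1,2) has only one open neighbour but is neither the start nor the goal, so a Hamiltonian route would have to both enter and leave it through the same neighbour — impossible without revisiting.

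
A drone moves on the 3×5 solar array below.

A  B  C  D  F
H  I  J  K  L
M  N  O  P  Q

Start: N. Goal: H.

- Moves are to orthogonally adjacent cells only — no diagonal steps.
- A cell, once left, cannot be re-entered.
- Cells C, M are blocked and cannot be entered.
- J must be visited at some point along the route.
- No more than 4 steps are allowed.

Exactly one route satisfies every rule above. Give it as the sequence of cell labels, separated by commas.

N, O, J, I, H

The 4-move cap with required stops at J leaves no slack for detours.
Route from N: right to O, up to J, 2× left (reaching H) — 4 moves in all.
Check: all required cells visited; 4 ≤ 4 moves.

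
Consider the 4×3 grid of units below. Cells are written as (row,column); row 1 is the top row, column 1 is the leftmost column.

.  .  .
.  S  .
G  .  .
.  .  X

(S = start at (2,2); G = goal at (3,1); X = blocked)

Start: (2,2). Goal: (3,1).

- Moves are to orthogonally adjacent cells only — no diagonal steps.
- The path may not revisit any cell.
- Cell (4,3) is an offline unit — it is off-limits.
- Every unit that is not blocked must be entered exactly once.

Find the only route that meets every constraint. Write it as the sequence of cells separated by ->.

(2,2) -> (2,1) -> (1,1) -> (1,2) -> (1,3) -> (2,3) -> (3,3) -> (3,2) -> (4,2) -> (4,1) -> (3,1)

Need to visit all 11 open cells exactly once, starting at (2,2) and ending at (3,1).
Cell (4,1) has only two open neighbours ((3,1) and (4,2)), so the path must pass straight through it: one of those is the cell it's entered from and the other is where it exits.
Route from (2,2): left to (2,1), up to (1,1), 2× right (reaching (1,3)), 2× down (reaching (3,3)), left to (3,2), down to (4,2), left to (4,1), up to (3,1) — 10 moves in all.
Check: all 11 open cells covered.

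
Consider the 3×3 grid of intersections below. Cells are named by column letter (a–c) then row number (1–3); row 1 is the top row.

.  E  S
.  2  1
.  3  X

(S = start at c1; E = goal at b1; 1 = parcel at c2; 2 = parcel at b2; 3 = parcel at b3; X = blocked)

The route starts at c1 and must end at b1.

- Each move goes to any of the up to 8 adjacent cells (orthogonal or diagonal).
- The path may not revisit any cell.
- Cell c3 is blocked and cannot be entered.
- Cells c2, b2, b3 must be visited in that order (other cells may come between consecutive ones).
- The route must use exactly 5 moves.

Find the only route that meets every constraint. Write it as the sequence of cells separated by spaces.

c1 c2 b2 b3 a2 b1

The waypoints must appear in the order c2, b2, b3, with no cell reused.
Route from c1: down 1 to c2, left 1 to b2, down 1 to b3, up-left 1 to a2, up-right 1 to b1 — 5 moves in all.
Check: order respected (1 at step 1, 2 at step 2, 3 at step 3); 5 moves as required.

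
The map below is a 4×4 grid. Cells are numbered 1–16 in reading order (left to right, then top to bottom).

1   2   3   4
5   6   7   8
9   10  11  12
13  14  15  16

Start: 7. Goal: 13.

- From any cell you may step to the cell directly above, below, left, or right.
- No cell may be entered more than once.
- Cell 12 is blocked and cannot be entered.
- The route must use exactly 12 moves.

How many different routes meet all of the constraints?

3

Need simple routes of exactly 12 moves from 7 to 13 (Manhattan distance 4, so 4 moves are spent on a detour and 4 undoing it).
Enumerating: 7 8 4 3 2 6 5 9 10 11 15 14 13 | 7 8 4 3 2 1 5 9 10 11 15 14 13 | 7 8 4 3 2 1 5 6 10 11 15 14 13.
That gives 3 routes.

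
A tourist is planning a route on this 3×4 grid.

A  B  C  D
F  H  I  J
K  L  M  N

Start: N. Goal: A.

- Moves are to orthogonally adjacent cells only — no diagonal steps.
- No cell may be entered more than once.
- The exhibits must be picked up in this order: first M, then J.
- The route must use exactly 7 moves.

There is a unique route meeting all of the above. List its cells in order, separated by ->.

N -> M -> I -> J -> D -> C -> B -> A

The waypoints must appear in the order M, J, with no cell reused.
Route from N: left 1 to M, up 1 to I, right 1 to J, up 1 to D, left 3 to A — 7 moves in all.
Check: order respected (M at step 1, J at step 3); 7 moves as required.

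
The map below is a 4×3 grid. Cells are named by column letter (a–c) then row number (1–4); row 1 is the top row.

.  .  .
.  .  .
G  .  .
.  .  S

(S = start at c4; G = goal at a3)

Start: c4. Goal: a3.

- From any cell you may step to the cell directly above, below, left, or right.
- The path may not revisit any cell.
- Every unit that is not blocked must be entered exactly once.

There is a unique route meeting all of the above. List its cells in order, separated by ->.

c4 -> c3 -> c2 -> c1 -> b1 -> a1 -> a2 -> b2 -> b3 -> b4 -> a4 -> a3

Need to visit all 12 open cells exactly once, starting at c4 and ending at a3.
Cell a1 has only two open neighbours (a2 and b1), so the path must pass straight through it: one of those is the cell it's entered from and the other is where it exits.
Route from c4: 3× up (reaching c1), 2× left (reaching a1), down to a2, right to b2, 2× down (reaching b4), left to a4, up to a3 — 11 moves in all.
Check: all 12 open cells covered.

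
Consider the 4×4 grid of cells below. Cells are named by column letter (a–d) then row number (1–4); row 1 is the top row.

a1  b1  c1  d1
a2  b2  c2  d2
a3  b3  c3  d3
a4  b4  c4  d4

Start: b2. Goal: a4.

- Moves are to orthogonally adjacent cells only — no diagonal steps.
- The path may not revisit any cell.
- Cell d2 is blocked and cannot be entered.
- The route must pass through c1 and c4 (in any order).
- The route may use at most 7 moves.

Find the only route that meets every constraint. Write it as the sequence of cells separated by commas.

Any route must reach c1 and c4 and still end at a4 within 7 moves, so the order of the required stops is forced.
Route from b2: up to b1, right to c1, 3× down (reaching c4), 2× left (reaching a4) — 7 moves in all.
Check: all required cells visited; 7 ≤ 7 moves.

b2, b1, c1, c2, c3, c4, b4, a4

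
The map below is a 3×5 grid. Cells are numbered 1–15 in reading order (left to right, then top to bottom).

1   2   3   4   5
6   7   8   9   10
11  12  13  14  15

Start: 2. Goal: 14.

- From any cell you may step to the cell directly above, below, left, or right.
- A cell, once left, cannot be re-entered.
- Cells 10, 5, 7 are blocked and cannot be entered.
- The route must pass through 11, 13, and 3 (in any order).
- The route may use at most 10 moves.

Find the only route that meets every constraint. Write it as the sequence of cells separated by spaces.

The budget equals the shortest possible length, so every move has to be on a shortest route through the required cells.
Route from 2: left 1 to 1, down 2 to 11, right 2 to 13, up 2 to 3, right 1 to 4, down 2 to 14 — 10 moves in all.
Check: all required cells visited; 10 ≤ 10 moves.

2 1 6 11 12 13 8 3 4 9 14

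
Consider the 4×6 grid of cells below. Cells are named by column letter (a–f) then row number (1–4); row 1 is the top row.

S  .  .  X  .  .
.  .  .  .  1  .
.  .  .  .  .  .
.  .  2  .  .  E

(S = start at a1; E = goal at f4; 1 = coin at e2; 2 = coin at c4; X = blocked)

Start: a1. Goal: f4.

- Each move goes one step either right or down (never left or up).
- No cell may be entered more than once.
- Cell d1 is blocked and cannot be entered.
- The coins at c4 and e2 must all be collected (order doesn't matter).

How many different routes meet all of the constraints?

A right/down-only route from a1 to f4 makes exactly 3 down-moves and 5 right-moves in some order.
With no other constraints that would be C(8,3) = 56 routes.
c4 is below but to the left of e2: going e2 → c4 would need a leftward move and c4 → e2 an upward move, so no right/down-only route can visit both required cells.
No route satisfies every constraint, so the count is 0.

0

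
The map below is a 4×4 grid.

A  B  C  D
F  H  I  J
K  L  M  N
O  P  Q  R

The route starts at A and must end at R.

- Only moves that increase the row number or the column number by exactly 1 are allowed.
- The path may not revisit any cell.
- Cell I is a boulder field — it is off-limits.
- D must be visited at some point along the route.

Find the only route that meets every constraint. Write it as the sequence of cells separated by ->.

Moves only go right or down, so the column and row indices never decrease.
Route from A: 3× right (reaching D), 3× down (reaching R) — 6 moves in all.
Check: all required cells visited.

A -> B -> C -> D -> J -> N -> R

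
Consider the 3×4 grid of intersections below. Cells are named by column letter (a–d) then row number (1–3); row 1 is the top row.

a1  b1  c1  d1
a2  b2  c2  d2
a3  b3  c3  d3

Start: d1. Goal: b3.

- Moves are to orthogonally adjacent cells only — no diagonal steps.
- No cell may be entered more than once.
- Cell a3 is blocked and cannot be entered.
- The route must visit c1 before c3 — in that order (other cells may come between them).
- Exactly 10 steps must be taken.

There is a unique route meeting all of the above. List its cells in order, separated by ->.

d1 -> c1 -> b1 -> a1 -> a2 -> b2 -> c2 -> d2 -> d3 -> c3 -> b3

The waypoints must appear in the order c1, c3, with no cell reused.
Route from d1: 3× left (reaching a1), down to a2, 3× right (reaching d2), down to d3, 2× left (reaching b3) — 10 moves in all.
Check: order respected (c1 at step 1, c3 at step 9); 10 moves as required.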